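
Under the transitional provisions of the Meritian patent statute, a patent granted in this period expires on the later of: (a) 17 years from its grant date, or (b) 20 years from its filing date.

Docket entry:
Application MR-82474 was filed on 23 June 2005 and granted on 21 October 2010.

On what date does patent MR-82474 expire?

(a) grant + 17 years → 21 October 2027.
(b) filing + 20 years → 23 June 2025.
Later of the two: 21 October 2027.

2027-10-21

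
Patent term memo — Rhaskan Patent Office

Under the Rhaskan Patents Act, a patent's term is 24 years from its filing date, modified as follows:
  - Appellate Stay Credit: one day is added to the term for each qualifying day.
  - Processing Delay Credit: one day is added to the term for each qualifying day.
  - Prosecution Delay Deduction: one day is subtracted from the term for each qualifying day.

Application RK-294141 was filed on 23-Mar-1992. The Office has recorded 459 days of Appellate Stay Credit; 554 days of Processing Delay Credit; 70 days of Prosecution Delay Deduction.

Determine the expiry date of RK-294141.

2018-10-22

Base term: filing date + 24 years → 23 March 2016.
Appellate Stay Credit: +459 days → 25 June 2017.
Processing Delay Credit: +554 days → 31 December 2018.
Prosecution Delay Deduction: −70 days → 22 October 2018.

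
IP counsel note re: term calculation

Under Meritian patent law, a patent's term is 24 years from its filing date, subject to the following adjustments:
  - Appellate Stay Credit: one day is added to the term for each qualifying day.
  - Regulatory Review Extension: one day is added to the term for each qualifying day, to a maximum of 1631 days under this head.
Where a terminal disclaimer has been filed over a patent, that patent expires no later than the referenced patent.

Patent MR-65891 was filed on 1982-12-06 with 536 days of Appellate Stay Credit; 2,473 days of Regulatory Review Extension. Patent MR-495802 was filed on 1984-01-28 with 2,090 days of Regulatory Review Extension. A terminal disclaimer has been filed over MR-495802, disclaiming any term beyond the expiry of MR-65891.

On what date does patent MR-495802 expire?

Natural term of MR-495802:
  Base: filing + 24 years → 28 January 2008.
  Regulatory Review Extension: 2090 days claimed exceeds the 1631-day cap, so +1631 days → 16 July 2012.
Expiry of referenced patent MR-65891:
  Base: filing + 24 years → 6 December 2006.
  Appellate Stay Credit: +536 days → 25 May 2008.
  Regulatory Review Extension: 2473 days claimed exceeds the 1631-day cap, so +1631 days → 11 November 2012.
Terminal disclaimer: MR-495802 expires on the earlier of 16 July 2012 and 11 November 2012.

2012-07-16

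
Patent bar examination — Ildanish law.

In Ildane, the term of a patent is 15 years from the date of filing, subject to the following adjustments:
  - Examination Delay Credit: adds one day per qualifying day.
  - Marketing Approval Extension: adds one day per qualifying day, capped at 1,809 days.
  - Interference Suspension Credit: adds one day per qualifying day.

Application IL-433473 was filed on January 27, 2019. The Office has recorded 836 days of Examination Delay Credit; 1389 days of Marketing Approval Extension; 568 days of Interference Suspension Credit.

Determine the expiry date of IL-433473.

Base term: filing date + 15 years → 27 January 2034.
Examination Delay Credit: +836 days → 12 May 2036.
Marketing Approval Extension: 1389 days (within the 1809-day cap) → +1389 days → 1 March 2040.
Interference Suspension Credit: +568 days → 20 September 2041.

2041-09-20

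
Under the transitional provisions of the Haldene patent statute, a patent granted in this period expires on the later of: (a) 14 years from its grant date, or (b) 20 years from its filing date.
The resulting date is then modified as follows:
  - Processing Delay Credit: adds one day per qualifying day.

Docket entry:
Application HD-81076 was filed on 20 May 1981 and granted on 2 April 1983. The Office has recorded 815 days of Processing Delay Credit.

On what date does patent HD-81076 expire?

2003-08-13

(a) grant + 14 years → 2 April 1997.
(b) filing + 20 years → 20 May 2001.
Later of the two: 20 May 2001.
Processing Delay Credit: +815 days → 13 August 2003.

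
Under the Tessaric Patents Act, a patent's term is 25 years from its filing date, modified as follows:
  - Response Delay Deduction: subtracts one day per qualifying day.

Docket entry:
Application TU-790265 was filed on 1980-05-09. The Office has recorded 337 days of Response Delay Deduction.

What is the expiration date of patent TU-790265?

Base term: filing date + 25 years → 9 May 2005.
Response Delay Deduction: −337 days → 6 June 2004.

June 6, 2004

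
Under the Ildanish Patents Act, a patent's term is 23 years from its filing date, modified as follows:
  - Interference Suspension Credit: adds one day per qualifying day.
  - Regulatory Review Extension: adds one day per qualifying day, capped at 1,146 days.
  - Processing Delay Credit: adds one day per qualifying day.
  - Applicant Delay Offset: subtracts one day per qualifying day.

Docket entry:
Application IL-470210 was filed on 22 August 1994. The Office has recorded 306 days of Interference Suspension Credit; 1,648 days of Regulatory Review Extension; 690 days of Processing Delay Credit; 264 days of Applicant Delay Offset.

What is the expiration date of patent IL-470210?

October 13, 2022

Base term: filing date + 23 years → 22 August 2017.
Interference Suspension Credit: +306 days → 24 June 2018.
Regulatory Review Extension: 1648 days claimed exceeds the 1146-day cap, so +1146 days → 13 August 2021.
Processing Delay Credit: +690 days → 4 July 2023.
Applicant Delay Offset: −264 days → 13 October 2022.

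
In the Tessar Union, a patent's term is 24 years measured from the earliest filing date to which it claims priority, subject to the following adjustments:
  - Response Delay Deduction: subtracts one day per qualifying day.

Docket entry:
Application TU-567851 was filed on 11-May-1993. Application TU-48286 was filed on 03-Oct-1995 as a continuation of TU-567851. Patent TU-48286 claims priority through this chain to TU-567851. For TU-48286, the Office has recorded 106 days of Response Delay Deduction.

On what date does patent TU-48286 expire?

2017-01-25

Earliest priority filing: 11 May 1993.
Base term: 11 May 1993 + 24 years → 11 May 2017.
Response Delay Deduction: −106 days → 25 January 2017.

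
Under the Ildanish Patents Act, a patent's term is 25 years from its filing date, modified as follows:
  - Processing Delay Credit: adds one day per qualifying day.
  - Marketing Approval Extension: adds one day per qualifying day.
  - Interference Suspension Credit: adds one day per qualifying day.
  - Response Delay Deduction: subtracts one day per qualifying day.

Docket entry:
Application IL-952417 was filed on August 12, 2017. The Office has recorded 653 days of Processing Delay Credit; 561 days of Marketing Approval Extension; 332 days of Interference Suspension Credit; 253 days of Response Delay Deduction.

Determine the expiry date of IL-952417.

2046-02-25

Base term: filing date + 25 years → 12 August 2042.
Processing Delay Credit: +653 days → 26 May 2044.
Marketing Approval Extension: +561 days → 8 December 2045.
Interference Suspension Credit: +332 days → 5 November 2046.
Response Delay Deduction: −253 days → 25 February 2046.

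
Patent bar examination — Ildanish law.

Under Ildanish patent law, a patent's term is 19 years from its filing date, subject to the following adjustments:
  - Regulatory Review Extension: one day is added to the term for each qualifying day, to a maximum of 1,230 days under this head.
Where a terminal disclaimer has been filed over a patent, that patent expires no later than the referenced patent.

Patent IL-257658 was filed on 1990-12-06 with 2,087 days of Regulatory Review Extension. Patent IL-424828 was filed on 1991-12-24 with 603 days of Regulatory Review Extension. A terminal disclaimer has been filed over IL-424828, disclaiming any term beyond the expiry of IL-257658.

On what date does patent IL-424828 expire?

2012-08-18

Natural term of IL-424828:
  Base: filing + 19 years → 24 December 2010.
  Regulatory Review Extension: 603 days (within the 1230-day cap) → +603 days → 18 August 2012.
Expiry of referenced patent IL-257658:
  Base: filing + 19 years → 6 December 2009.
  Regulatory Review Extension: 2087 days claimed exceeds the 1230-day cap, so +1230 days → 19 April 2013.
Terminal disclaimer: IL-424828 expires on the earlier of 18 August 2012 and 19 April 2013.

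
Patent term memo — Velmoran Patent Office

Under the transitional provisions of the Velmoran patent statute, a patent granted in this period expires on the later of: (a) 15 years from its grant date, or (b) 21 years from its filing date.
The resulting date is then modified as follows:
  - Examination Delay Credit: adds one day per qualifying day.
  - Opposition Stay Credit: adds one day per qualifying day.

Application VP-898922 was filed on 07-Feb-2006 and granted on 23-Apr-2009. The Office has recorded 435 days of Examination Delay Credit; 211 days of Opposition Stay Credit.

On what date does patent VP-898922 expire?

(a) grant + 15 years → 23 April 2024.
(b) filing + 21 years → 7 February 2027.
Later of the two: 7 February 2027.
Examination Delay Credit: +435 days → 17 April 2028.
Opposition Stay Credit: +211 days → 14 November 2028.

2028-11-14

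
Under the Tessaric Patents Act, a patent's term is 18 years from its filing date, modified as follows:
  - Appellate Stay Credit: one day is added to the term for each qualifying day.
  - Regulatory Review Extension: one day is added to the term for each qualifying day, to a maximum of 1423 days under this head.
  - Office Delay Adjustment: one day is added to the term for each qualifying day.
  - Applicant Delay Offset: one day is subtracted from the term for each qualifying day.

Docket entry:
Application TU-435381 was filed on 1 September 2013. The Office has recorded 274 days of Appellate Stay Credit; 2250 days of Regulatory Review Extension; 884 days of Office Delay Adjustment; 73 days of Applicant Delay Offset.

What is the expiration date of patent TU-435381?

Base term: filing date + 18 years → 1 September 2031.
Appellate Stay Credit: +274 days → 1 June 2032.
Regulatory Review Extension: 2250 days claimed exceeds the 1423-day cap, so +1423 days → 24 April 2036.
Office Delay Adjustment: +884 days → 25 September 2038.
Applicant Delay Offset: −73 days → 14 July 2038.

July 14, 2038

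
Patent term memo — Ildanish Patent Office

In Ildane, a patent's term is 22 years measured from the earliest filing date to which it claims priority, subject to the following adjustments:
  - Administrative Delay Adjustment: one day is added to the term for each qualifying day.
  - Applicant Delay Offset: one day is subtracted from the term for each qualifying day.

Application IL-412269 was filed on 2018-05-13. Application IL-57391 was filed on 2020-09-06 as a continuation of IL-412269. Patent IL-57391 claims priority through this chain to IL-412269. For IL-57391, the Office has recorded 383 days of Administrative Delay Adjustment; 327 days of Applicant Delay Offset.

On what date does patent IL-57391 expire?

Earliest priority filing: 13 May 2018.
Base term: 13 May 2018 + 22 years → 13 May 2040.
Administrative Delay Adjustment: +383 days → 31 May 2041.
Applicant Delay Offset: −327 days → 8 July 2040.

July 8, 2040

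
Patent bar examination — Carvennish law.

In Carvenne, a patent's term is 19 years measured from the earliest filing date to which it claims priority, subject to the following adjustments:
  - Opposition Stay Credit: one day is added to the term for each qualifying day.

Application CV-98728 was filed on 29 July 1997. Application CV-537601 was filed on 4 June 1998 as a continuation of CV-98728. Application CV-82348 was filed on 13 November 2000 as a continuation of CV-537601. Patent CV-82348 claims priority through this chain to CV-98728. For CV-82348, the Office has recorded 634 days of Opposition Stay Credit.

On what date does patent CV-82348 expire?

2018-04-24

Earliest priority filing: 29 July 1997.
Base term: 29 July 1997 + 19 years → 29 July 2016.
Opposition Stay Credit: +634 days → 24 April 2018.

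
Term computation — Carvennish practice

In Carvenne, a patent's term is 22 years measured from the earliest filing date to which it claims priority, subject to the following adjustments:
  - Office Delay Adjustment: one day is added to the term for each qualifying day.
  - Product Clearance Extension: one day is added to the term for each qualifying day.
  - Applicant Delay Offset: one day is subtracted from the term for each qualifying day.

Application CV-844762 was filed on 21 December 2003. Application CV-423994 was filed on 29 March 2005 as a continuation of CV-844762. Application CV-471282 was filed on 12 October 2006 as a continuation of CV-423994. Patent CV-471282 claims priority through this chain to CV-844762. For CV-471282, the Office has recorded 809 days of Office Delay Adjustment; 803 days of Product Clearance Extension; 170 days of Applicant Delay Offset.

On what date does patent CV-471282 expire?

December 2, 2029

Earliest priority filing: 21 December 2003.
Base term: 21 December 2003 + 22 years → 21 December 2025.
Office Delay Adjustment: +809 days → 9 March 2028.
Product Clearance Extension: +803 days → 21 May 2030.
Applicant Delay Offset: −170 days → 2 December 2029.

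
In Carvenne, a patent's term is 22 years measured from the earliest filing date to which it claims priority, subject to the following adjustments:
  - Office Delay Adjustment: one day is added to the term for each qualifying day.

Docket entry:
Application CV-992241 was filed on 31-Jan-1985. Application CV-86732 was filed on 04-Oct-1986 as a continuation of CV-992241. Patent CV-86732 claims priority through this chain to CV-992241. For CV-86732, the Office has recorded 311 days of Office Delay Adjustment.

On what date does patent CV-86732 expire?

2007-12-08

Earliest priority filing: 31 January 1985.
Base term: 31 January 1985 + 22 years → 31 January 2007.
Office Delay Adjustment: +311 days → 8 December 2007.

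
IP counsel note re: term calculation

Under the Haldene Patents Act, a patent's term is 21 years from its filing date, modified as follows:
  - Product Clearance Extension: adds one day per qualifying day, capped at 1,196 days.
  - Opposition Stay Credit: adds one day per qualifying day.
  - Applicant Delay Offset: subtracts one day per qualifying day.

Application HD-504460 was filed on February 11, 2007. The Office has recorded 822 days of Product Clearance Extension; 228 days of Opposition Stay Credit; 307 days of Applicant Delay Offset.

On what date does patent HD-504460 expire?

Base term: filing date + 21 years → 11 February 2028.
Product Clearance Extension: 822 days (within the 1196-day cap) → +822 days → 13 May 2030.
Opposition Stay Credit: +228 days → 27 December 2030.
Applicant Delay Offset: −307 days → 23 February 2030.

2030-02-23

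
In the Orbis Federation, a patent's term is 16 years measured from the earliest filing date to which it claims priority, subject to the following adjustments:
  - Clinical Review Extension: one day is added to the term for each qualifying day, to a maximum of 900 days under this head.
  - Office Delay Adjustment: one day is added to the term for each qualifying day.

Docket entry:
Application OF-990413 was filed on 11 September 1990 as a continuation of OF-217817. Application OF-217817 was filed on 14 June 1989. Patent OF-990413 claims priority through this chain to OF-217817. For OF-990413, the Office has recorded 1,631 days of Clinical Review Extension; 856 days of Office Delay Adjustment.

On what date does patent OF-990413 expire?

Earliest priority filing: 14 June 1989.
Base term: 14 June 1989 + 16 years → 14 June 2005.
Clinical Review Extension: 1631 days claimed exceeds the 900-day cap, so +900 days → 1 December 2007.
Office Delay Adjustment: +856 days → 5 April 2010.

April 5, 2010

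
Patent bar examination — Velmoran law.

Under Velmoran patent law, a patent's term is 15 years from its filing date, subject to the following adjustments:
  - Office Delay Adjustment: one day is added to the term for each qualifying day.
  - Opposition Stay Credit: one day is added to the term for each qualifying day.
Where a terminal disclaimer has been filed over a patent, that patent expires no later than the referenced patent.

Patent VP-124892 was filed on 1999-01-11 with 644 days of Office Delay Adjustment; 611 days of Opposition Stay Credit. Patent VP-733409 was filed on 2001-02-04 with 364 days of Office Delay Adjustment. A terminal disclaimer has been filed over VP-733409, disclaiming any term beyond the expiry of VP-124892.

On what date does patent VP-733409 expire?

2017-02-02

Natural term of VP-733409:
  Base: filing + 15 years → 4 February 2016.
  Office Delay Adjustment: +364 days → 2 February 2017.
Expiry of referenced patent VP-124892:
  Base: filing + 15 years → 11 January 2014.
  Office Delay Adjustment: +644 days → 17 October 2015.
  Opposition Stay Credit: +611 days → 19 June 2017.
Terminal disclaimer: VP-733409 expires on the earlier of 2 February 2017 and 19 June 2017.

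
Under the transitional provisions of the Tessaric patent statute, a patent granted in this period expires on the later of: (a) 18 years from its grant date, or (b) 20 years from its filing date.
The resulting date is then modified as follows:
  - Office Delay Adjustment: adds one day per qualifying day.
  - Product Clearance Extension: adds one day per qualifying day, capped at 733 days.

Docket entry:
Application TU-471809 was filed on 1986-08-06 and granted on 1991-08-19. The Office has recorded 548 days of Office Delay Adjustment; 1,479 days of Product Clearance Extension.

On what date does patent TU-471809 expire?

2013-02-20

(a) grant + 18 years → 19 August 2009.
(b) filing + 20 years → 6 August 2006.
Later of the two: 19 August 2009.
Office Delay Adjustment: +548 days → 18 February 2011.
Product Clearance Extension: 1479 days claimed exceeds the 733-day cap, so +733 days → 20 February 2013.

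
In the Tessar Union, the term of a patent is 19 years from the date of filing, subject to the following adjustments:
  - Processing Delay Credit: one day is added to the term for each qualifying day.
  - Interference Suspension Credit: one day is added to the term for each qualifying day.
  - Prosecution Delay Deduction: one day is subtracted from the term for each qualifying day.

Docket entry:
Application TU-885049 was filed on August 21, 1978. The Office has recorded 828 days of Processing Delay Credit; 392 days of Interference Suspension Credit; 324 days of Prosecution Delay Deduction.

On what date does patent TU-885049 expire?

2000-02-03

Base term: filing date + 19 years → 21 August 1997.
Processing Delay Credit: +828 days → 27 November 1999.
Interference Suspension Credit: +392 days → 23 December 2000.
Prosecution Delay Deduction: −324 days → 3 February 2000.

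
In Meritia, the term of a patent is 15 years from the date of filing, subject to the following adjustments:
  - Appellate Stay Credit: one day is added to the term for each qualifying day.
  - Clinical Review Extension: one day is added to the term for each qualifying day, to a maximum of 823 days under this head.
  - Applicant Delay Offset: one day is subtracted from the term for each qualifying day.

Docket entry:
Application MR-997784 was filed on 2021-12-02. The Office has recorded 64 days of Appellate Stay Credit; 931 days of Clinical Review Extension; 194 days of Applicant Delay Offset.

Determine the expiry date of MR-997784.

2038-10-26

Base term: filing date + 15 years → 2 December 2036.
Appellate Stay Credit: +64 days → 4 February 2037.
Clinical Review Extension: 931 days claimed exceeds the 823-day cap, so +823 days → 8 May 2039.
Applicant Delay Offset: −194 days → 26 October 2038.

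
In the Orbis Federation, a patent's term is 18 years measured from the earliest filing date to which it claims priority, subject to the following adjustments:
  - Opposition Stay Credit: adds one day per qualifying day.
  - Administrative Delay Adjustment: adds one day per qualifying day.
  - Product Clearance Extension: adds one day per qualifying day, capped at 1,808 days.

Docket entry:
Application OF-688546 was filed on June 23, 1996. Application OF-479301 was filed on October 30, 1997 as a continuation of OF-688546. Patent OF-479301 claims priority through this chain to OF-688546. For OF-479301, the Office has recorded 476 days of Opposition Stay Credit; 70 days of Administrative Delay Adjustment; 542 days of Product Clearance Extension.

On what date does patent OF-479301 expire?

2017-06-15

Earliest priority filing: 23 June 1996.
Base term: 23 June 1996 + 18 years → 23 June 2014.
Opposition Stay Credit: +476 days → 12 October 2015.
Administrative Delay Adjustment: +70 days → 21 December 2015.
Product Clearance Extension: 542 days (within the 1808-day cap) → +542 days → 15 June 2017.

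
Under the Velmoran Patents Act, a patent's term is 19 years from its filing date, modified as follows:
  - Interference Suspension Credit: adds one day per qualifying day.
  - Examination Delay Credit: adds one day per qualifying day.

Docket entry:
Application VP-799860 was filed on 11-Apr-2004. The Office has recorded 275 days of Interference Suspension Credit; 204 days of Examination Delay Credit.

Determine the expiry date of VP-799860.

August 2, 2024

Base term: filing date + 19 years → 11 April 2023.
Interference Suspension Credit: +275 days → 11 January 2024.
Examination Delay Credit: +204 days → 2 August 2024.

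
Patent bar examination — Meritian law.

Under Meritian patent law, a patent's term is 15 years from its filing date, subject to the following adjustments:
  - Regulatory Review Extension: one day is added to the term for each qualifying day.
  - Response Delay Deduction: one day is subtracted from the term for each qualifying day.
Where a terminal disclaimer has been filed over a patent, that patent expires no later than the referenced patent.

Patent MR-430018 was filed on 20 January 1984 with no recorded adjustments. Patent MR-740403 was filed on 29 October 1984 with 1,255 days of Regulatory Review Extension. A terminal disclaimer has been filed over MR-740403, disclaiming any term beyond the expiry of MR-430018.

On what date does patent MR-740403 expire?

Natural term of MR-740403:
  Base: filing + 15 years → 29 October 1999.
  Regulatory Review Extension: +1255 days → 6 April 2003.
Expiry of referenced patent MR-430018:
  Base: filing + 15 years → 20 January 1999.
Terminal disclaimer: MR-740403 expires on the earlier of 6 April 2003 and 20 January 1999.

January 20, 1999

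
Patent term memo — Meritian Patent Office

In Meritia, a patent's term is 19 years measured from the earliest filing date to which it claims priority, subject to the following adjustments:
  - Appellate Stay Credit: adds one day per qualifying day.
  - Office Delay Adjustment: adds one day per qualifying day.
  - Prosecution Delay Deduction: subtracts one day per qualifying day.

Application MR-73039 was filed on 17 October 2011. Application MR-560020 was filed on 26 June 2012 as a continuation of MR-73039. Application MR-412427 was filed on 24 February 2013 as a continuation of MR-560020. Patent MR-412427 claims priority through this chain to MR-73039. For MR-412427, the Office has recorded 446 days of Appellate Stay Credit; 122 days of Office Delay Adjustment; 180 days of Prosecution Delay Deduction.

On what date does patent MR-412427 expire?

Earliest priority filing: 17 October 2011.
Base term: 17 October 2011 + 19 years → 17 October 2030.
Appellate Stay Credit: +446 days → 6 January 2032.
Office Delay Adjustment: +122 days → 7 May 2032.
Prosecution Delay Deduction: −180 days → 9 November 2031.

November 9, 2031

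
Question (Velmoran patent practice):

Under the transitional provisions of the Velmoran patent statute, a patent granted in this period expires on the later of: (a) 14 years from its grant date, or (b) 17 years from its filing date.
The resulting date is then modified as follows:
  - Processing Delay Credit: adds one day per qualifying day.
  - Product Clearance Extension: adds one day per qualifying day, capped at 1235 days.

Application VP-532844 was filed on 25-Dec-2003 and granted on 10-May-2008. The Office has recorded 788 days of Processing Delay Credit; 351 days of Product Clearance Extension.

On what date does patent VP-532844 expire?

(a) grant + 14 years → 10 May 2022.
(b) filing + 17 years → 25 December 2020.
Later of the two: 10 May 2022.
Processing Delay Credit: +788 days → 6 July 2024.
Product Clearance Extension: 351 days (within the 1235-day cap) → +351 days → 22 June 2025.

2025-06-22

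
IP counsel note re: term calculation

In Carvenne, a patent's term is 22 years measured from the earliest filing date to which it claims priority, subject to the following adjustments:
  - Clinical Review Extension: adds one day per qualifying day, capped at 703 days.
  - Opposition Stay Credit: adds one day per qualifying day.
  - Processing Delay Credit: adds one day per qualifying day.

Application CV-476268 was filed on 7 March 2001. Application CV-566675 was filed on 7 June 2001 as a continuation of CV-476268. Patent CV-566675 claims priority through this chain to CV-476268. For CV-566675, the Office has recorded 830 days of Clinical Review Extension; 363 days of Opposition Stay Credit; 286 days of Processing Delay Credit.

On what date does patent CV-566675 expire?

Earliest priority filing: 7 March 2001.
Base term: 7 March 2001 + 22 years → 7 March 2023.
Clinical Review Extension: 830 days claimed exceeds the 703-day cap, so +703 days → 7 February 2025.
Opposition Stay Credit: +363 days → 5 February 2026.
Processing Delay Credit: +286 days → 18 November 2026.

November 18, 2026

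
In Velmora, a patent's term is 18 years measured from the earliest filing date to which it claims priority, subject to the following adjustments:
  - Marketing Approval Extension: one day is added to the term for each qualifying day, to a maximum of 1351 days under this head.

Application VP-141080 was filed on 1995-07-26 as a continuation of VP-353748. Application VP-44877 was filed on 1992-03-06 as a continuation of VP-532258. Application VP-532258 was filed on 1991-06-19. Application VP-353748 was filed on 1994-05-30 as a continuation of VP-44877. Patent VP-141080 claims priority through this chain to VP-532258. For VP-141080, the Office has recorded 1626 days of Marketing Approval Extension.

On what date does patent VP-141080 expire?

March 1, 2013

Earliest priority filing: 19 June 1991.
Base term: 19 June 1991 + 18 years → 19 June 2009.
Marketing Approval Extension: 1626 days claimed exceeds the 1351-day cap, so +1351 days → 1 March 2013.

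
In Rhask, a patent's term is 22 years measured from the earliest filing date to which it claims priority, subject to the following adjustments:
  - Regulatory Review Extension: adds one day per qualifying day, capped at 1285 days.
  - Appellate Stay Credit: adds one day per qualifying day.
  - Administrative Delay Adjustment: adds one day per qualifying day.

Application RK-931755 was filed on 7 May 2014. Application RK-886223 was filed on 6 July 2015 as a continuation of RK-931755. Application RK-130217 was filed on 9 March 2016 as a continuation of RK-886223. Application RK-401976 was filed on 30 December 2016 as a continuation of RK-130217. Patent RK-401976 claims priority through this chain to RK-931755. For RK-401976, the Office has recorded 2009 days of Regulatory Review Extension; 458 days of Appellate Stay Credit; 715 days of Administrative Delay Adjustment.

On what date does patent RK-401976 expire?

Earliest priority filing: 7 May 2014.
Base term: 7 May 2014 + 22 years → 7 May 2036.
Regulatory Review Extension: 2009 days claimed exceeds the 1285-day cap, so +1285 days → 13 November 2039.
Appellate Stay Credit: +458 days → 13 February 2041.
Administrative Delay Adjustment: +715 days → 29 January 2043.

2043-01-29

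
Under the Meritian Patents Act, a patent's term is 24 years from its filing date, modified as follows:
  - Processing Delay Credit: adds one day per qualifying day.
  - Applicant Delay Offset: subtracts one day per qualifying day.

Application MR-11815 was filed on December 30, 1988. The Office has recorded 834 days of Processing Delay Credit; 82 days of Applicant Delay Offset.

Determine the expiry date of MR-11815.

Base term: filing date + 24 years → 30 December 2012.
Processing Delay Credit: +834 days → 13 April 2015.
Applicant Delay Offset: −82 days → 21 January 2015.

January 21, 2015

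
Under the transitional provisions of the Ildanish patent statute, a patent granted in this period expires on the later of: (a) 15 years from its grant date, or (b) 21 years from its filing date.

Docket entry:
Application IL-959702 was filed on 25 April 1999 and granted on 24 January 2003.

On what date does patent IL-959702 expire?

April 25, 2020

(a) grant + 15 years → 24 January 2018.
(b) filing + 21 years → 25 April 2020.
Later of the two: 25 April 2020.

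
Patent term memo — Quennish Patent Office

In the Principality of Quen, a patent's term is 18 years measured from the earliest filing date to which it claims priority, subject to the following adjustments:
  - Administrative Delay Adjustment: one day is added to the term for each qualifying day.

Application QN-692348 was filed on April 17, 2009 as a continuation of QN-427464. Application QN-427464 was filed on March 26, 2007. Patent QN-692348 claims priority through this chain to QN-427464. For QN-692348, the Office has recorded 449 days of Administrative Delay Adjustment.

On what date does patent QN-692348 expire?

2026-06-18

Earliest priority filing: 26 March 2007.
Base term: 26 March 2007 + 18 years → 26 March 2025.
Administrative Delay Adjustment: +449 days → 18 June 2026.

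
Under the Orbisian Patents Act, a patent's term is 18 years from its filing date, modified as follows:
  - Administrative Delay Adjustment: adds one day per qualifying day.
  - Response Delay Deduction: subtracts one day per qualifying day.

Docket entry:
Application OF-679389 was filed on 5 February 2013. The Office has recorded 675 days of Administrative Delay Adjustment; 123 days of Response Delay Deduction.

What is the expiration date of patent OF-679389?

Base term: filing date + 18 years → 5 February 2031.
Administrative Delay Adjustment: +675 days → 11 December 2032.
Response Delay Deduction: −123 days → 10 August 2032.

August 10, 2032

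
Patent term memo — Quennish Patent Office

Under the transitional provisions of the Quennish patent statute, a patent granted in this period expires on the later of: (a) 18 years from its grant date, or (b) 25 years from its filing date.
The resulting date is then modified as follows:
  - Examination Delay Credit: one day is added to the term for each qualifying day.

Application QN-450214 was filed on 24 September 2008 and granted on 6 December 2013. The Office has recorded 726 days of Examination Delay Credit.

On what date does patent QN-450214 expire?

(a) grant + 18 years → 6 December 2031.
(b) filing + 25 years → 24 September 2033.
Later of the two: 24 September 2033.
Examination Delay Credit: +726 days → 20 September 2035.

2035-09-20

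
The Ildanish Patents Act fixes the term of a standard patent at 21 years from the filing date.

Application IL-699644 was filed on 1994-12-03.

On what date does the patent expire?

2015-12-03

Filing date + 21 years → 3 December 2015.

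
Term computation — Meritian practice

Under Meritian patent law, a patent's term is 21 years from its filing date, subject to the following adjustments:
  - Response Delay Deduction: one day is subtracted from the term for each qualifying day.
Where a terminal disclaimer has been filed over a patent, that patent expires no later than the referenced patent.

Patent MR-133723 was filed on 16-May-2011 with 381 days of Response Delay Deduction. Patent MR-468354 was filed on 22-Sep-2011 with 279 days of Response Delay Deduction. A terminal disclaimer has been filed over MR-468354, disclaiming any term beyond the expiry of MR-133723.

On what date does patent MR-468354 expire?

May 1, 2031

Natural term of MR-468354:
  Base: filing + 21 years → 22 September 2032.
  Response Delay Deduction: −279 days → 18 December 2031.
Expiry of referenced patent MR-133723:
  Base: filing + 21 years → 16 May 2032.
  Response Delay Deduction: −381 days → 1 May 2031.
Terminal disclaimer: MR-468354 expires on the earlier of 18 December 2031 and 1 May 2031.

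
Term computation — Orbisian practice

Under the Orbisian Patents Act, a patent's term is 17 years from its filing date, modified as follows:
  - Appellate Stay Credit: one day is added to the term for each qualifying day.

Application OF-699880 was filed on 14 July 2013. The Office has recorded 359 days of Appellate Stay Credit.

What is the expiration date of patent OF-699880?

2031-07-08

Base term: filing date + 17 years → 14 July 2030.
Appellate Stay Credit: +359 days → 8 July 2031.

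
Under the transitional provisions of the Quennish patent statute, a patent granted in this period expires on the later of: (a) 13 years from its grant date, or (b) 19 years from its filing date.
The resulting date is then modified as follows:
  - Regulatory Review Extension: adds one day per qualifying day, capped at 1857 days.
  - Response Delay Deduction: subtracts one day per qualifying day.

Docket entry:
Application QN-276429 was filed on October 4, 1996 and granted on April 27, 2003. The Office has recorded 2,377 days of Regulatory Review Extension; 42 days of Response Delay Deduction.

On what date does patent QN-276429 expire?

2021-04-16

(a) grant + 13 years → 27 April 2016.
(b) filing + 19 years → 4 October 2015.
Later of the two: 27 April 2016.
Regulatory Review Extension: 2377 days claimed exceeds the 1857-day cap, so +1857 days → 28 May 2021.
Response Delay Deduction: −42 days → 16 April 2021.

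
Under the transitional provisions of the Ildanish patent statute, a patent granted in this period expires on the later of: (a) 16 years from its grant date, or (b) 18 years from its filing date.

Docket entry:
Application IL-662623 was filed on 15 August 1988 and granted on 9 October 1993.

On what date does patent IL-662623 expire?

October 9, 2009

(a) grant + 16 years → 9 October 2009.
(b) filing + 18 years → 15 August 2006.
Later of the two: 9 October 2009.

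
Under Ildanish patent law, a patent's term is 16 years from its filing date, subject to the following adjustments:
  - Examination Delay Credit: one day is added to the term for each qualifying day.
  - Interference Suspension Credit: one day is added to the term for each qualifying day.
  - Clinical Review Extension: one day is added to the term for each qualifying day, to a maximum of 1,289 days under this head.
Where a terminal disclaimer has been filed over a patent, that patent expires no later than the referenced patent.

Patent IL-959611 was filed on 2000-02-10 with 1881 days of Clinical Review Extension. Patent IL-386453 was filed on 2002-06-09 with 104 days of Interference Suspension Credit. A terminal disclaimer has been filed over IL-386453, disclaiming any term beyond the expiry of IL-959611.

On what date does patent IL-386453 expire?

2018-09-21

Natural term of IL-386453:
  Base: filing + 16 years → 9 June 2018.
  Interference Suspension Credit: +104 days → 21 September 2018.
Expiry of referenced patent IL-959611:
  Base: filing + 16 years → 10 February 2016.
  Clinical Review Extension: 1881 days claimed exceeds the 1289-day cap, so +1289 days → 22 August 2019.
Terminal disclaimer: IL-386453 expires on the earlier of 21 September 2018 and 22 August 2019.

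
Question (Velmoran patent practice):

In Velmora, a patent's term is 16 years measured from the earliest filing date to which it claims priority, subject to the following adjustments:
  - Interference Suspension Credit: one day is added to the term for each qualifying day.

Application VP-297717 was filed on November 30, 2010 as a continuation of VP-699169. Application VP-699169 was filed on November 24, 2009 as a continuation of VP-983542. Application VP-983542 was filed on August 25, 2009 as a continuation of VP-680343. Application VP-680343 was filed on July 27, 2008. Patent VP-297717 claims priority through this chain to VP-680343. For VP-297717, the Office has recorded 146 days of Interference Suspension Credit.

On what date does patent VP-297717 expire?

December 20, 2024

Earliest priority filing: 27 July 2008.
Base term: 27 July 2008 + 16 years → 27 July 2024.
Interference Suspension Credit: +146 days → 20 December 2024.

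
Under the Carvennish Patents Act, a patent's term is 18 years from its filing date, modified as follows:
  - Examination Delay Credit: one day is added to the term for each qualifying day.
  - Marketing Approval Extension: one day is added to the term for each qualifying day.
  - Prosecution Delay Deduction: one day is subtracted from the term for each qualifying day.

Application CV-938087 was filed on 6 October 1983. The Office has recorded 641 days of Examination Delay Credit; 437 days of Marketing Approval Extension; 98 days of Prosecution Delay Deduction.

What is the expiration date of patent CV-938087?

Base term: filing date + 18 years → 6 October 2001.
Examination Delay Credit: +641 days → 9 July 2003.
Marketing Approval Extension: +437 days → 18 September 2004.
Prosecution Delay Deduction: −98 days → 12 June 2004.

2004-06-12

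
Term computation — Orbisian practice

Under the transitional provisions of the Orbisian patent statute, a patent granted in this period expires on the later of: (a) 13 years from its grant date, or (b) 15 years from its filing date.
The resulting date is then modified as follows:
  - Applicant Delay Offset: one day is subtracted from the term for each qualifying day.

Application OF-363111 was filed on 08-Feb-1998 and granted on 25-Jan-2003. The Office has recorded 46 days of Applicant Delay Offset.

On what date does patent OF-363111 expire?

2015-12-10

(a) grant + 13 years → 25 January 2016.
(b) filing + 15 years → 8 February 2013.
Later of the two: 25 January 2016.
Applicant Delay Offset: −46 days → 10 December 2015.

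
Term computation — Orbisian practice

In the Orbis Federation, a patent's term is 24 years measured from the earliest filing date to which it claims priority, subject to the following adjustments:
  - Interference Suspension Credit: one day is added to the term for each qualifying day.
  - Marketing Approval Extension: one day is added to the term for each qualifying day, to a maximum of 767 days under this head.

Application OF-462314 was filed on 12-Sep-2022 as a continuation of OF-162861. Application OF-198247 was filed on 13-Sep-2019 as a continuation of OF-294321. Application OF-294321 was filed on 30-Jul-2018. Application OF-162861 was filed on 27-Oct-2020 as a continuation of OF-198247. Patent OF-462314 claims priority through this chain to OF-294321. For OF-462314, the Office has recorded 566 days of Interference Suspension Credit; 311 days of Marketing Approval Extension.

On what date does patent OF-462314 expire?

2044-12-23

Earliest priority filing: 30 July 2018.
Base term: 30 July 2018 + 24 years → 30 July 2042.
Interference Suspension Credit: +566 days → 16 February 2044.
Marketing Approval Extension: 311 days (within the 767-day cap) → +311 days → 23 December 2044.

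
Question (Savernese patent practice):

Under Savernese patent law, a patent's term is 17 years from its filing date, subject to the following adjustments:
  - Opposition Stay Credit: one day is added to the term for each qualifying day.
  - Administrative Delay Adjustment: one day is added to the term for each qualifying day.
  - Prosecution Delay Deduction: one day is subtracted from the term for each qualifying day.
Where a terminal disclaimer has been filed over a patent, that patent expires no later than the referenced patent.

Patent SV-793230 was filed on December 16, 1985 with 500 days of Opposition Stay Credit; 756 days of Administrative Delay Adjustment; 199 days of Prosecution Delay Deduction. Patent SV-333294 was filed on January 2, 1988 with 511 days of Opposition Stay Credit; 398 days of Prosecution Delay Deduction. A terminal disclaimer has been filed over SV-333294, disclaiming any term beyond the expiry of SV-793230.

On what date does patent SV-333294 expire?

2005-04-25

Natural term of SV-333294:
  Base: filing + 17 years → 2 January 2005.
  Opposition Stay Credit: +511 days → 28 May 2006.
  Prosecution Delay Deduction: −398 days → 25 April 2005.
Expiry of referenced patent SV-793230:
  Base: filing + 17 years → 16 December 2002.
  Opposition Stay Credit: +500 days → 29 April 2004.
  Administrative Delay Adjustment: +756 days → 25 May 2006.
  Prosecution Delay Deduction: −199 days → 7 November 2005.
Terminal disclaimer: SV-333294 expires on the earlier of 25 April 2005 and 7 November 2005.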